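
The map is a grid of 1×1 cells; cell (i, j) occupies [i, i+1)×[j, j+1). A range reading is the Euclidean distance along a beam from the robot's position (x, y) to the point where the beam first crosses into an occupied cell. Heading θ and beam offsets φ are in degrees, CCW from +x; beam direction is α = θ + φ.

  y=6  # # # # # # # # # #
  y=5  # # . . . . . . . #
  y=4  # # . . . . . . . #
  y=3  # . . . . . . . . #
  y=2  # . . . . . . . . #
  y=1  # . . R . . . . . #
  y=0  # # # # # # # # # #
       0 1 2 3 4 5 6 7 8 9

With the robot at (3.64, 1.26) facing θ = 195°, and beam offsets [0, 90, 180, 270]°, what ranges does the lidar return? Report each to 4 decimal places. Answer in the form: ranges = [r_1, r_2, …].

ranges = [1.0046, 0.2692, 5.5491, 4.9072]

beam 1: φ=0°, α=195°
  direction (-0.9659, -0.2588); cell (3,1); t to first gridline: x 0.6626, y 1.0046 (then +1.0353 / +3.8637)
    (2,1) via x @ 0.6626
    (2,0) via y @ 1.0046  # hit
  → r_1 = 1.0046
beam 2: φ=90°, α=285°
  direction (0.2588, -0.9659); cell (3,1); t to first gridline: x 1.3909, y 0.2692 (then +3.8637 / +1.0353)
    (3,0) via y @ 0.2692  # hit
  → r_2 = 0.2692
beam 3: φ=180°, α=15°
  direction (0.9659, 0.2588); cell (3,1); t to first gridline: x 0.3727, y 2.8591 (then +1.0353 / +3.8637)
    (4,1) via x @ 0.3727
    (5,1) via x @ 1.4080
    (6,1) via x @ 2.4433
    (6,2) via y @ 2.8591
    (7,2) via x @ 3.4785
    (8,2) via x @ 4.5138
    (9,2) via x @ 5.5491  # hit
  → r_3 = 5.5491
beam 4: φ=270°, α=105°
  direction (-0.2588, 0.9659); cell (3,1); t to first gridline: x 2.4728, y 0.7661 (then +3.8637 / +1.0353)
    (3,2) via y @ 0.7661
    (3,3) via y @ 1.8014
    (2,3) via x @ 2.4728
    (2,4) via y @ 2.8367
    (2,5) via y @ 3.8719
    (2,6) via y @ 4.9072  # hit
  → r_4 = 4.9072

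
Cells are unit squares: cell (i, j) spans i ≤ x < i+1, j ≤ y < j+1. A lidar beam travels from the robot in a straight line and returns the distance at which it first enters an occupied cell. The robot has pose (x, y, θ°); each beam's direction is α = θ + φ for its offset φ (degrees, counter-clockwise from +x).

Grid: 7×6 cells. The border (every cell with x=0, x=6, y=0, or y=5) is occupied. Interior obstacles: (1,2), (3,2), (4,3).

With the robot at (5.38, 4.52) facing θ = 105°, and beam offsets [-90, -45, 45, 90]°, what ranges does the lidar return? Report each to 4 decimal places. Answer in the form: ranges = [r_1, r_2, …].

ranges = [0.6419, 0.5543, 0.9600, 4.5345]

beam 1: φ=-90°, α=15°
  direction (0.9659, 0.2588); cell (5,4); t to first gridline: x 0.6419, y 1.8546 (then +1.0353 / +3.8637)
    (6,4) via x @ 0.6419  # hit
  → r_1 = 0.6419
beam 2: φ=-45°, α=60°
  direction (0.5000, 0.8660); cell (5,4); t to first gridline: x 1.2400, y 0.5543 (then +2.0000 / +1.1547)
    (5,5) via y @ 0.5543  # hit
  → r_2 = 0.5543
beam 3: φ=45°, α=150°
  direction (-0.8660, 0.5000); cell (5,4); t to first gridline: x 0.4388, y 0.9600 (then +1.1547 / +2.0000)
    (4,4) via x @ 0.4388
    (4,5) via y @ 0.9600  # hit
  → r_3 = 0.9600
beam 4: φ=90°, α=195°
  direction (-0.9659, -0.2588); cell (5,4); t to first gridline: x 0.3934, y 2.0091 (then +1.0353 / +3.8637)
    (4,4) via x @ 0.3934
    (3,4) via x @ 1.4287
    (3,3) via y @ 2.0091
    (2,3) via x @ 2.4640
    (1,3) via x @ 3.4992
    (0,3) via x @ 4.5345  # hit
  → r_4 = 4.5345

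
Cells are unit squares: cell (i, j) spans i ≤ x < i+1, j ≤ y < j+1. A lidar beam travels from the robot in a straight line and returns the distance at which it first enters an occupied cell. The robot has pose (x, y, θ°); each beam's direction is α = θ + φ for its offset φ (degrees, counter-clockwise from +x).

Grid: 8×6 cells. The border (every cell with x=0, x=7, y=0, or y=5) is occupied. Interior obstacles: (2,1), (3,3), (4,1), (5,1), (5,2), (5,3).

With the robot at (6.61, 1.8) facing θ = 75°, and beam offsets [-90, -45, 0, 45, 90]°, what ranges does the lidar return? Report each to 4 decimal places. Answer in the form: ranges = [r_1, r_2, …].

beam 1: φ=-90°, α=345°
  direction (0.9659, -0.2588); cell (6,1); t to first gridline: x 0.4038, y 3.0910 (then +1.0353 / +3.8637)
    (7,1) via x @ 0.4038  # hit
  → r_1 = 0.4038
beam 2: φ=-45°, α=30°
  direction (0.8660, 0.5000); cell (6,1); t to first gridline: x 0.4503, y 0.4000 (then +1.1547 / +2.0000)
    (6,2) via y @ 0.4000
    (7,2) via x @ 0.4503  # hit
  → r_2 = 0.4503
beam 3: φ=0°, α=75°
  direction (0.2588, 0.9659); cell (6,1); t to first gridline: x 1.5068, y 0.2071 (then +3.8637 / +1.0353)
    (6,2) via y @ 0.2071
    (6,3) via y @ 1.2423
    (7,3) via x @ 1.5068  # hit
  → r_3 = 1.5068
beam 4: φ=45°, α=120°
  direction (-0.5000, 0.8660); cell (6,1); t to first gridline: x 1.2200, y 0.2309 (then +2.0000 / +1.1547)
    (6,2) via y @ 0.2309
    (5,2) via x @ 1.2200  # hit
  → r_4 = 1.2200
beam 5: φ=90°, α=165°
  direction (-0.9659, 0.2588); cell (6,1); t to first gridline: x 0.6315, y 0.7727 (then +1.0353 / +3.8637)
    (5,1) via x @ 0.6315  # hit
  → r_5 = 0.6315

ranges = [0.4038, 0.4503, 1.5068, 1.2200, 0.6315]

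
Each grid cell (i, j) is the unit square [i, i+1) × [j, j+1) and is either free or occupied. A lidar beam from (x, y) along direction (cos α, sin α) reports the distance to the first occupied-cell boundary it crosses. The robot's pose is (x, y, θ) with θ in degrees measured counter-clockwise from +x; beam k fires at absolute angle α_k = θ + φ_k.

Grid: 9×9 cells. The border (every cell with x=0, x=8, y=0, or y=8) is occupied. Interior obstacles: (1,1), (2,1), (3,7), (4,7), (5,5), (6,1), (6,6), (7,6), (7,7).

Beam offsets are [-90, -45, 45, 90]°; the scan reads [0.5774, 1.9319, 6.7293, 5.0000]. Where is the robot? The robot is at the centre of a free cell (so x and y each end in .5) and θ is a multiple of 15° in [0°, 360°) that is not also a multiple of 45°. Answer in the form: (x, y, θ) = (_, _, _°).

The pose lattice has 40·16 = 640 candidates. Test each by forward raycasting.
  (1.5, 4.5, 15°): beam 1 = 2.5882 ≠ 0.5774 ✗
  (3.5, 4.5, 150°): beam 1 = 2.8868 ≠ 0.5774 ✗
  (5.5, 7.5, 15°): beam 1 = 1.5529 ≠ 0.5774 ✗
  …
  (7.5, 3.5, 120°): r_1=0.5774, r_2=1.9319, r_3=6.7293, r_4=5.0000 — all match ✓
Unique over the lattice → pose = (7.5, 3.5, 120°).

(x, y, θ) = (7.5, 3.5, 120°)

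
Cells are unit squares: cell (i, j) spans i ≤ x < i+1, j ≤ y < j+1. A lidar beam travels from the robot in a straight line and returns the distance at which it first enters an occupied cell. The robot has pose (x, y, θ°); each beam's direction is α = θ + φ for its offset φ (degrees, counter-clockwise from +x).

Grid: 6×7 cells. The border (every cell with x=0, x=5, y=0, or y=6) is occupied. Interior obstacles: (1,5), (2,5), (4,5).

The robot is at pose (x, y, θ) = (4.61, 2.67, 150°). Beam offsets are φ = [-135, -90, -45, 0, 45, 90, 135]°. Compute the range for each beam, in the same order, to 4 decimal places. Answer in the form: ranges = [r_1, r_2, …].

ranges = [0.4038, 0.7800, 3.4475, 4.1685, 3.7373, 1.9283, 1.5068]

beam 1: φ=-135°, α=15°
  cosα=0.9659 sinα=0.2588 | (4,2) | tMaxX 0.4038 tMaxY 1.2750 | tΔX 1.0353 tΔY 3.8637
    t=0.4038 [x] (5,2) — stop
  → r_1 = 0.4038
beam 2: φ=-90°, α=60°
  cosα=0.5000 sinα=0.8660 | (4,2) | tMaxX 0.7800 tMaxY 0.3811 | tΔX 2.0000 tΔY 1.1547
    t=0.3811 [y] (4,3)
    t=0.7800 [x] (5,3) — stop
  → r_2 = 0.7800
beam 3: φ=-45°, α=105°
  cosα=-0.2588 sinα=0.9659 | (4,2) | tMaxX 2.3569 tMaxY 0.3416 | tΔX 3.8637 tΔY 1.0353
    t=0.3416 [y] (4,3)
    t=1.3769 [y] (4,4)
    t=2.3569 [x] (3,4)
    t=2.4122 [y] (3,5)
    t=3.4475 [y] (3,6) — stop
  → r_3 = 3.4475
beam 4: φ=0°, α=150°
  cosα=-0.8660 sinα=0.5000 | (4,2) | tMaxX 0.7044 tMaxY 0.6600 | tΔX 1.1547 tΔY 2.0000
    t=0.6600 [y] (4,3)
    t=0.7044 [x] (3,3)
    t=1.8591 [x] (2,3)
    t=2.6600 [y] (2,4)
    t=3.0138 [x] (1,4)
    t=4.1685 [x] (0,4) — stop
  → r_4 = 4.1685
beam 5: φ=45°, α=195°
  cosα=-0.9659 sinα=-0.2588 | (4,2) | tMaxX 0.6315 tMaxY 2.5887 | tΔX 1.0353 tΔY 3.8637
    t=0.6315 [x] (3,2)
    t=1.6668 [x] (2,2)
    t=2.5887 [y] (2,1)
    t=2.7021 [x] (1,1)
    t=3.7373 [x] (0,1) — stop
  → r_5 = 3.7373
beam 6: φ=90°, α=240°
  cosα=-0.5000 sinα=-0.8660 | (4,2) | tMaxX 1.2200 tMaxY 0.7736 | tΔX 2.0000 tΔY 1.1547
    t=0.7736 [y] (4,1)
    t=1.2200 [x] (3,1)
    t=1.9283 [y] (3,0) — stop
  → r_6 = 1.9283
beam 7: φ=135°, α=285°
  cosα=0.2588 sinα=-0.9659 | (4,2) | tMaxX 1.5068 tMaxY 0.6936 | tΔX 3.8637 tΔY 1.0353
    t=0.6936 [y] (4,1)
    t=1.5068 [x] (5,1) — stop
  → r_7 = 1.5068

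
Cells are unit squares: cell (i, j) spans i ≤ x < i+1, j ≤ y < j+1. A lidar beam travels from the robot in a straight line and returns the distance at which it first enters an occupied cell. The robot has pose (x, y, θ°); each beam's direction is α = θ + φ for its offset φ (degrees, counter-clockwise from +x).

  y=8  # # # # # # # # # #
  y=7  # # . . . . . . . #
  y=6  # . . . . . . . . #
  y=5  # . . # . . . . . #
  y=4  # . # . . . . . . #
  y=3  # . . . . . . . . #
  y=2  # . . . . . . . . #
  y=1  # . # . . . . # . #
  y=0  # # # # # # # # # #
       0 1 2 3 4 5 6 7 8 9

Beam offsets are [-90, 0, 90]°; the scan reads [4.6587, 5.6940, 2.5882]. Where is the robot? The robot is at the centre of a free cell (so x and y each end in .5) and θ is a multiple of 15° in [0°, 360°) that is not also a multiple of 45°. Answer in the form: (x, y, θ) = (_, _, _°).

The pose lattice has 51·16 = 816 candidates. Test each by forward raycasting.
  (3.5, 7.5, 195°): beam 1 = 0.5176 ≠ 4.6587 ✗
  (7.5, 7.5, 150°): beam 1 = 0.5774 ≠ 4.6587 ✗
  (8.5, 3.5, 255°): beam 1 = 5.6940 ≠ 4.6587 ✗
  (2.5, 5.5, 285°): beam 1 = 1.5529 ≠ 4.6587 ✗
  …
  (6.5, 6.5, 255°): r_1=4.6587, r_2=5.6940, r_3=2.5882 — all match ✓
No second candidate reproduces the full scan.

(x, y, θ) = (6.5, 6.5, 255°)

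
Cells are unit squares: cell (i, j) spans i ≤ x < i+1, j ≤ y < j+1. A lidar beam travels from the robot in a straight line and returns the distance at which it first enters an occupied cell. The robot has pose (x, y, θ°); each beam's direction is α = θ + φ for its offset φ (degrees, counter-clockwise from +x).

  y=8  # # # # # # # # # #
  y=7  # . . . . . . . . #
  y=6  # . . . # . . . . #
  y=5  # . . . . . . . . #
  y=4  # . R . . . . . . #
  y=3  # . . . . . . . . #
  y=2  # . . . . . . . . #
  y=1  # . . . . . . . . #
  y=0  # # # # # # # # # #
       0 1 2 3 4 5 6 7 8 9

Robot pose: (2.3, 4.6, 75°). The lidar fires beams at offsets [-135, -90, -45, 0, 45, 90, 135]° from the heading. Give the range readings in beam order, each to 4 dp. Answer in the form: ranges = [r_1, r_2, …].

ranges = [4.1569, 6.9364, 2.8000, 3.5199, 2.6000, 1.3459, 1.5011]

beam 1: φ=-135°, α=300°
  direction (0.5000, -0.8660); cell (2,4); t to first gridline: x 1.4000, y 0.6928 (then +2.0000 / +1.1547)
    (2,3) via y @ 0.6928
    (3,3) via x @ 1.4000
    (3,2) via y @ 1.8475
    (3,1) via y @ 3.0022
    (4,1) via x @ 3.4000
    (4,0) via y @ 4.1569  # hit
  → r_1 = 4.1569
beam 2: φ=-90°, α=345°
  direction (0.9659, -0.2588); cell (2,4); t to first gridline: x 0.7247, y 2.3182 (then +1.0353 / +3.8637)
    (3,4) via x @ 0.7247
    (4,4) via x @ 1.7600
    (4,3) via y @ 2.3182
    (5,3) via x @ 2.7952
    (6,3) via x @ 3.8305
    (7,3) via x @ 4.8658
    (8,3) via x @ 5.9011
    (8,2) via y @ 6.1819
    (9,2) via x @ 6.9364  # hit
  → r_2 = 6.9364
beam 3: φ=-45°, α=30°
  direction (0.8660, 0.5000); cell (2,4); t to first gridline: x 0.8083, y 0.8000 (then +1.1547 / +2.0000)
    (2,5) via y @ 0.8000
    (3,5) via x @ 0.8083
    (4,5) via x @ 1.9630
    (4,6) via y @ 2.8000  # hit
  → r_3 = 2.8000
beam 4: φ=0°, α=75°
  direction (0.2588, 0.9659); cell (2,4); t to first gridline: x 2.7046, y 0.4141 (then +3.8637 / +1.0353)
    (2,5) via y @ 0.4141
    (2,6) via y @ 1.4494
    (2,7) via y @ 2.4847
    (3,7) via x @ 2.7046
    (3,8) via y @ 3.5199  # hit
  → r_4 = 3.5199
beam 5: φ=45°, α=120°
  direction (-0.5000, 0.8660); cell (2,4); t to first gridline: x 0.6000, y 0.4619 (then +2.0000 / +1.1547)
    (2,5) via y @ 0.4619
    (1,5) via x @ 0.6000
    (1,6) via y @ 1.6166
    (0,6) via x @ 2.6000  # hit
  → r_5 = 2.6000
beam 6: φ=90°, α=165°
  direction (-0.9659, 0.2588); cell (2,4); t to first gridline: x 0.3106, y 1.5455 (then +1.0353 / +3.8637)
    (1,4) via x @ 0.3106
    (0,4) via x @ 1.3459  # hit
  → r_6 = 1.3459
beam 7: φ=135°, α=210°
  direction (-0.8660, -0.5000); cell (2,4); t to first gridline: x 0.3464, y 1.2000 (then +1.1547 / +2.0000)
    (1,4) via x @ 0.3464
    (1,3) via y @ 1.2000
    (0,3) via x @ 1.5011  # hit
  → r_7 = 1.5011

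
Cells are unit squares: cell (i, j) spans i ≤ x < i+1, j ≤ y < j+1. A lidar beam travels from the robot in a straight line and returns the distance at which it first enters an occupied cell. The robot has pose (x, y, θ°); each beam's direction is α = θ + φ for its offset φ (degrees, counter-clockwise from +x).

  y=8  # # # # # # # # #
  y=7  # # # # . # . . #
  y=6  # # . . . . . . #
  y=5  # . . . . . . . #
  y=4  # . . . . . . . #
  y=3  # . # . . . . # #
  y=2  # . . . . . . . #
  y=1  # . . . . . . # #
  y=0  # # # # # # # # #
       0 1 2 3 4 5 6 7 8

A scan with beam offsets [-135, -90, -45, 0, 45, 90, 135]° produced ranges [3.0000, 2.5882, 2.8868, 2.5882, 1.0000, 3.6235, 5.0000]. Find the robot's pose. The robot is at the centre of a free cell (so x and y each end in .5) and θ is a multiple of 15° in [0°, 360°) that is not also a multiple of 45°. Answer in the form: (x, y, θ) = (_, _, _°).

Candidates: 41 free-cell centres × 16 headings = 656 poses. Raycast each; keep the one whose scan matches to 4 dp.
  (2.5, 5.5, 30°): beam 1 = 1.5529 ≠ 3.0000 ✗
  (2.5, 5.5, 120°): beam 1 = 5.6940 ≠ 3.0000 ✗
  (4.5, 6.5, 240°): beam 1 = 1.5529 ≠ 3.0000 ✗
  (6.5, 4.5, 195°): beam 3 = 5.0000 ≠ 2.8868 ✗
  (1.5, 4.5, 240°): beam 1 = 1.5529 ≠ 3.0000 ✗
  …
  (3.5, 4.5, 195°): r_1=3.0000, r_2=2.5882, r_3=2.8868, r_4=2.5882, r_5=1.0000, r_6=3.6235, r_7=5.0000 — all match ✓
Only this pose fits every beam.

(x, y, θ) = (3.5, 4.5, 195°)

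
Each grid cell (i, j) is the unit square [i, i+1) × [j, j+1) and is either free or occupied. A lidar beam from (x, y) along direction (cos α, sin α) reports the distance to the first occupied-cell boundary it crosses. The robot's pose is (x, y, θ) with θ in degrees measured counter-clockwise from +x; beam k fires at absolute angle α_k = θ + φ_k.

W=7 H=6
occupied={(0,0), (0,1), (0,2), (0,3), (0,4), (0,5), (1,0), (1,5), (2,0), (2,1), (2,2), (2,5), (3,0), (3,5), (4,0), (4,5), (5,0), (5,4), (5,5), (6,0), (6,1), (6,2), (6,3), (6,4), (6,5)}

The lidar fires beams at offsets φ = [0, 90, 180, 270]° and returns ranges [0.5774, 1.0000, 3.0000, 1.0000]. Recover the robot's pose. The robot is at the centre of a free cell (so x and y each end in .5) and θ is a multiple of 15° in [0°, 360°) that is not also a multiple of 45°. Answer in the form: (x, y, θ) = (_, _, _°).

Enumerate (i+0.5, j+0.5, θ) over the 17 free cells and 16 admissible headings. For each, cast all 4 beams and compare to the given ranges.
  (1.5, 3.5, 255°): beam 1 = 1.9319 ≠ 0.5774 ✗
  (5.5, 3.5, 30°): beam 2 = 0.5774 ≠ 1.0000 ✗
  (4.5, 1.5, 345°): beam 1 = 1.5529 ≠ 0.5774 ✗
  (3.5, 3.5, 240°): beam 1 = 1.0000 ≠ 0.5774 ✗
  (1.5, 1.5, 60°): beam 1 = 1.0000 ≠ 0.5774 ✗
  …
  (1.5, 3.5, 210°): r_1=0.5774, r_2=1.0000, r_3=3.0000, r_4=1.0000 — all match ✓
Unique over the lattice → pose = (1.5, 3.5, 210°).

(x, y, θ) = (1.5, 3.5, 210°)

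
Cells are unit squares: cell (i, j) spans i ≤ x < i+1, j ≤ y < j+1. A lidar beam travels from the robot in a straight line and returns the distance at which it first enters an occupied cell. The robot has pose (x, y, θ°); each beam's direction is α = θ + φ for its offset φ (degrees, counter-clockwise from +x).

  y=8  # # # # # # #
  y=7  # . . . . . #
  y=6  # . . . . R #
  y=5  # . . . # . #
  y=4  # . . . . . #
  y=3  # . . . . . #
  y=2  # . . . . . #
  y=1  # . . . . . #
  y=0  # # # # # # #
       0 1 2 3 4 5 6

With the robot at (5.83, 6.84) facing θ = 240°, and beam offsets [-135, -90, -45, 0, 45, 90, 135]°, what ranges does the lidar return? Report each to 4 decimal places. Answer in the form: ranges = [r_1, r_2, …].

beam 1: φ=-135°, α=105°
  dir = (cos 105°, sin 105°) = (-0.2588, 0.9659); from cell (5,6)
  next x-line at t=3.2069, next y-line at t=0.1656; Δt_x=3.8637, Δt_y=1.0353
    y: enter (5,7) at t=0.1656
    y: enter (5,8) at t=1.2009 ← occupied
  → r_1 = 1.2009
beam 2: φ=-90°, α=150°
  dir = (cos 150°, sin 150°) = (-0.8660, 0.5000); from cell (5,6)
  next x-line at t=0.9584, next y-line at t=0.3200; Δt_x=1.1547, Δt_y=2.0000
    y: enter (5,7) at t=0.3200
    x: enter (4,7) at t=0.9584
    x: enter (3,7) at t=2.1131
    y: enter (3,8) at t=2.3200 ← occupied
  → r_2 = 2.3200
beam 3: φ=-45°, α=195°
  dir = (cos 195°, sin 195°) = (-0.9659, -0.2588); from cell (5,6)
  next x-line at t=0.8593, next y-line at t=3.2455; Δt_x=1.0353, Δt_y=3.8637
    x: enter (4,6) at t=0.8593
    x: enter (3,6) at t=1.8946
    x: enter (2,6) at t=2.9298
    y: enter (2,5) at t=3.2455
    x: enter (1,5) at t=3.9651
    x: enter (0,5) at t=5.0004 ← occupied
  → r_3 = 5.0004
beam 4: φ=0°, α=240°
  dir = (cos 240°, sin 240°) = (-0.5000, -0.8660); from cell (5,6)
  next x-line at t=1.6600, next y-line at t=0.9699; Δt_x=2.0000, Δt_y=1.1547
    y: enter (5,5) at t=0.9699
    x: enter (4,5) at t=1.6600 ← occupied
  → r_4 = 1.6600
beam 5: φ=45°, α=285°
  dir = (cos 285°, sin 285°) = (0.2588, -0.9659); from cell (5,6)
  next x-line at t=0.6568, next y-line at t=0.8696; Δt_x=3.8637, Δt_y=1.0353
    x: enter (6,6) at t=0.6568 ← occupied
  → r_5 = 0.6568
beam 6: φ=90°, α=330°
  dir = (cos 330°, sin 330°) = (0.8660, -0.5000); from cell (5,6)
  next x-line at t=0.1963, next y-line at t=1.6800; Δt_x=1.1547, Δt_y=2.0000
    x: enter (6,6) at t=0.1963 ← occupied
  → r_6 = 0.1963
beam 7: φ=135°, α=15°
  dir = (cos 15°, sin 15°) = (0.9659, 0.2588); from cell (5,6)
  next x-line at t=0.1760, next y-line at t=0.6182; Δt_x=1.0353, Δt_y=3.8637
    x: enter (6,6) at t=0.1760 ← occupied
  → r_7 = 0.1760

ranges = [1.2009, 2.3200, 5.0004, 1.6600, 0.6568, 0.1963, 0.1760]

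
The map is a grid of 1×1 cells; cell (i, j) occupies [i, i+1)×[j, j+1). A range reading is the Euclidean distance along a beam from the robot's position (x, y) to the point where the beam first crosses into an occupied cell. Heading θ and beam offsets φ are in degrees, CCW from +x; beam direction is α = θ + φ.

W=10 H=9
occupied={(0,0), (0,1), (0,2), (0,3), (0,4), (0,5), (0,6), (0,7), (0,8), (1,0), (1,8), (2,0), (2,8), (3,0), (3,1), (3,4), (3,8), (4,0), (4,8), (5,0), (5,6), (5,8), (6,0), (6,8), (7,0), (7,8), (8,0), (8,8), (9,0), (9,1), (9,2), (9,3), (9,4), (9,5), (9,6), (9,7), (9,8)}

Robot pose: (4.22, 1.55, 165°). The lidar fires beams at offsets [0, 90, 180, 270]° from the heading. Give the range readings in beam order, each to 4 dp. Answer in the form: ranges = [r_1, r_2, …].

ranges = [0.2278, 0.5694, 2.1250, 4.6070]

beam 1: φ=0°, α=165°
  direction (-0.9659, 0.2588); cell (4,1); t to first gridline: x 0.2278, y 1.7387 (then +1.0353 / +3.8637)
    (3,1) via x @ 0.2278  # hit
  → r_1 = 0.2278
beam 2: φ=90°, α=255°
  direction (-0.2588, -0.9659); cell (4,1); t to first gridline: x 0.8500, y 0.5694 (then +3.8637 / +1.0353)
    (4,0) via y @ 0.5694  # hit
  → r_2 = 0.5694
beam 3: φ=180°, α=345°
  direction (0.9659, -0.2588); cell (4,1); t to first gridline: x 0.8075, y 2.1250 (then +1.0353 / +3.8637)
    (5,1) via x @ 0.8075
    (6,1) via x @ 1.8428
    (6,0) via y @ 2.1250  # hit
  → r_3 = 2.1250
beam 4: φ=270°, α=75°
  direction (0.2588, 0.9659); cell (4,1); t to first gridline: x 3.0137, y 0.4659 (then +3.8637 / +1.0353)
    (4,2) via y @ 0.4659
    (4,3) via y @ 1.5012
    (4,4) via y @ 2.5364
    (5,4) via x @ 3.0137
    (5,5) via y @ 3.5717
    (5,6) via y @ 4.6070  # hit
  → r_4 = 4.6070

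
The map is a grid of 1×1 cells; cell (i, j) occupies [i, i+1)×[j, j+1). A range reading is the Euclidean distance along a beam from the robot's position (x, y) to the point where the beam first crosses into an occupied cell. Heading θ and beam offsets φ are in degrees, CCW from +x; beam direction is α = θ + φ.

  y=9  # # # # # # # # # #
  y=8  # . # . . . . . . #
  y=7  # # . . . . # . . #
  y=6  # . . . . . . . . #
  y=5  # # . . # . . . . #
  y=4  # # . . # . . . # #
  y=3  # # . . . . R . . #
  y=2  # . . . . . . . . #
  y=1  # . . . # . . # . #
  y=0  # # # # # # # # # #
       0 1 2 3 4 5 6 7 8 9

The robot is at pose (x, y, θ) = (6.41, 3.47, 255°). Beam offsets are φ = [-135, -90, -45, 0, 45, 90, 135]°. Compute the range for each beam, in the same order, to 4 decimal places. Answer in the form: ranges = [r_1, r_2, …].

beam 1: φ=-135°, α=120°
  direction (-0.5000, 0.8660); cell (6,3); t to first gridline: x 0.8200, y 0.6120 (then +2.0000 / +1.1547)
    (6,4) via y @ 0.6120
    (5,4) via x @ 0.8200
    (5,5) via y @ 1.7667
    (4,5) via x @ 2.8200  # hit
  → r_1 = 2.8200
beam 2: φ=-90°, α=165°
  direction (-0.9659, 0.2588); cell (6,3); t to first gridline: x 0.4245, y 2.0478 (then +1.0353 / +3.8637)
    (5,3) via x @ 0.4245
    (4,3) via x @ 1.4597
    (4,4) via y @ 2.0478  # hit
  → r_2 = 2.0478
beam 3: φ=-45°, α=210°
  direction (-0.8660, -0.5000); cell (6,3); t to first gridline: x 0.4734, y 0.9400 (then +1.1547 / +2.0000)
    (5,3) via x @ 0.4734
    (5,2) via y @ 0.9400
    (4,2) via x @ 1.6281
    (3,2) via x @ 2.7828
    (3,1) via y @ 2.9400
    (2,1) via x @ 3.9375
    (2,0) via y @ 4.9400  # hit
  → r_3 = 4.9400
beam 4: φ=0°, α=255°
  direction (-0.2588, -0.9659); cell (6,3); t to first gridline: x 1.5841, y 0.4866 (then +3.8637 / +1.0353)
    (6,2) via y @ 0.4866
    (6,1) via y @ 1.5219
    (5,1) via x @ 1.5841
    (5,0) via y @ 2.5571  # hit
  → r_4 = 2.5571
beam 5: φ=45°, α=300°
  direction (0.5000, -0.8660); cell (6,3); t to first gridline: x 1.1800, y 0.5427 (then +2.0000 / +1.1547)
    (6,2) via y @ 0.5427
    (7,2) via x @ 1.1800
    (7,1) via y @ 1.6974  # hit
  → r_5 = 1.6974
beam 6: φ=90°, α=345°
  direction (0.9659, -0.2588); cell (6,3); t to first gridline: x 0.6108, y 1.8159 (then +1.0353 / +3.8637)
    (7,3) via x @ 0.6108
    (8,3) via x @ 1.6461
    (8,2) via y @ 1.8159
    (9,2) via x @ 2.6814  # hit
  → r_6 = 2.6814
beam 7: φ=135°, α=30°
  direction (0.8660, 0.5000); cell (6,3); t to first gridline: x 0.6813, y 1.0600 (then +1.1547 / +2.0000)
    (7,3) via x @ 0.6813
    (7,4) via y @ 1.0600
    (8,4) via x @ 1.8360  # hit
  → r_7 = 1.8360

ranges = [2.8200, 2.0478, 4.9400, 2.5571, 1.6974, 2.6814, 1.8360]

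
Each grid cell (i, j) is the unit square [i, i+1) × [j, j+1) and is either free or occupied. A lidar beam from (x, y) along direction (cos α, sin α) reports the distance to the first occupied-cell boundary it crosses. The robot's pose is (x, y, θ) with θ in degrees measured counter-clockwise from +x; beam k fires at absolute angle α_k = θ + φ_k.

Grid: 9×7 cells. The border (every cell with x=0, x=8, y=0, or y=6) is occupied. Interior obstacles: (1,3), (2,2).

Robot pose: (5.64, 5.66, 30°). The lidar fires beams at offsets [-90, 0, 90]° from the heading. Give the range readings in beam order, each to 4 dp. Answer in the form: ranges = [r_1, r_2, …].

beam 1: φ=-90°, α=300°
  direction (0.5000, -0.8660); cell (5,5); t to first gridline: x 0.7200, y 0.7621 (then +2.0000 / +1.1547)
    (6,5) via x @ 0.7200
    (6,4) via y @ 0.7621
    (6,3) via y @ 1.9168
    (7,3) via x @ 2.7200
    (7,2) via y @ 3.0715
    (7,1) via y @ 4.2262
    (8,1) via x @ 4.7200  # hit
  → r_1 = 4.7200
beam 2: φ=0°, α=30°
  direction (0.8660, 0.5000); cell (5,5); t to first gridline: x 0.4157, y 0.6800 (then +1.1547 / +2.0000)
    (6,5) via x @ 0.4157
    (6,6) via y @ 0.6800  # hit
  → r_2 = 0.6800
beam 3: φ=90°, α=120°
  direction (-0.5000, 0.8660); cell (5,5); t to first gridline: x 1.2800, y 0.3926 (then +2.0000 / +1.1547)
    (5,6) via y @ 0.3926  # hit
  → r_3 = 0.3926

ranges = [4.7200, 0.6800, 0.3926]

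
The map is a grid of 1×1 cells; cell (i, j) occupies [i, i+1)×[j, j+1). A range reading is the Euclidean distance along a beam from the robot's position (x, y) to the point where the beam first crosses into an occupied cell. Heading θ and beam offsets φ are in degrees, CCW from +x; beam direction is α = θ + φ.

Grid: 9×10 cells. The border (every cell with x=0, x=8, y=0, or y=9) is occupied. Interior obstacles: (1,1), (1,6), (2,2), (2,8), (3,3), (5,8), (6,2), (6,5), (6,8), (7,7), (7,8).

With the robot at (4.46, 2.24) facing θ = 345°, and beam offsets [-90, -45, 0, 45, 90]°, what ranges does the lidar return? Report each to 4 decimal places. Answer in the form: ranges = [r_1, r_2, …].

ranges = [1.2837, 1.4318, 3.6649, 4.0876, 5.9632]

beam 1: φ=-90°, α=255°
  d=(-0.2588,-0.9659)  start (4,2)  tX=1.7773 tY=0.2485  stride 1/|dx|=3.8637 1/|dy|=1.0353
    cross y-line → (4,1), t=0.2485
    cross y-line → (4,0), t=1.2837 (wall)
  → r_1 = 1.2837
beam 2: φ=-45°, α=300°
  d=(0.5000,-0.8660)  start (4,2)  tX=1.0800 tY=0.2771  stride 1/|dx|=2.0000 1/|dy|=1.1547
    cross y-line → (4,1), t=0.2771
    cross x-line → (5,1), t=1.0800
    cross y-line → (5,0), t=1.4318 (wall)
  → r_2 = 1.4318
beam 3: φ=0°, α=345°
  d=(0.9659,-0.2588)  start (4,2)  tX=0.5590 tY=0.9273  stride 1/|dx|=1.0353 1/|dy|=3.8637
    cross x-line → (5,2), t=0.5590
    cross y-line → (5,1), t=0.9273
    cross x-line → (6,1), t=1.5943
    cross x-line → (7,1), t=2.6296
    cross x-line → (8,1), t=3.6649 (wall)
  → r_3 = 3.6649
beam 4: φ=45°, α=30°
  d=(0.8660,0.5000)  start (4,2)  tX=0.6235 tY=1.5200  stride 1/|dx|=1.1547 1/|dy|=2.0000
    cross x-line → (5,2), t=0.6235
    cross y-line → (5,3), t=1.5200
    cross x-line → (6,3), t=1.7782
    cross x-line → (7,3), t=2.9329
    cross y-line → (7,4), t=3.5200
    cross x-line → (8,4), t=4.0876 (wall)
  → r_4 = 4.0876
beam 5: φ=90°, α=75°
  d=(0.2588,0.9659)  start (4,2)  tX=2.0864 tY=0.7868  stride 1/|dx|=3.8637 1/|dy|=1.0353
    cross y-line → (4,3), t=0.7868
    cross y-line → (4,4), t=1.8221
    cross x-line → (5,4), t=2.0864
    cross y-line → (5,5), t=2.8574
    cross y-line → (5,6), t=3.8926
    cross y-line → (5,7), t=4.9279
    cross x-line → (6,7), t=5.9501
    cross y-line → (6,8), t=5.9632 (wall)
  → r_5 = 5.9632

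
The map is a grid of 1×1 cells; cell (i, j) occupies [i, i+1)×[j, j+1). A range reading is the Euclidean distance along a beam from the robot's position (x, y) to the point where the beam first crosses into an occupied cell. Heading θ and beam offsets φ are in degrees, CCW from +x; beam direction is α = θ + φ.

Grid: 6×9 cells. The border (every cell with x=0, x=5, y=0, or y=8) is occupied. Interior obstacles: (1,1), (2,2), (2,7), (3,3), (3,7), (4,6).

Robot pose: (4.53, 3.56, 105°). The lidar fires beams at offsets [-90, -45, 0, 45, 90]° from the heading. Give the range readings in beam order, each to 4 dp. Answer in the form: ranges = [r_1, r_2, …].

ranges = [0.4866, 0.9400, 3.5614, 0.6120, 0.5487]

beam 1: φ=-90°, α=15°
  cosα=0.9659 sinα=0.2588 | (4,3) | tMaxX 0.4866 tMaxY 1.7000 | tΔX 1.0353 tΔY 3.8637
    t=0.4866 [x] (5,3) — stop
  → r_1 = 0.4866
beam 2: φ=-45°, α=60°
  cosα=0.5000 sinα=0.8660 | (4,3) | tMaxX 0.9400 tMaxY 0.5081 | tΔX 2.0000 tΔY 1.1547
    t=0.5081 [y] (4,4)
    t=0.9400 [x] (5,4) — stop
  → r_2 = 0.9400
beam 3: φ=0°, α=105°
  cosα=-0.2588 sinα=0.9659 | (4,3) | tMaxX 2.0478 tMaxY 0.4555 | tΔX 3.8637 tΔY 1.0353
    t=0.4555 [y] (4,4)
    t=1.4908 [y] (4,5)
    t=2.0478 [x] (3,5)
    t=2.5261 [y] (3,6)
    t=3.5614 [y] (3,7) — stop
  → r_3 = 3.5614
beam 4: φ=45°, α=150°
  cosα=-0.8660 sinα=0.5000 | (4,3) | tMaxX 0.6120 tMaxY 0.8800 | tΔX 1.1547 tΔY 2.0000
    t=0.6120 [x] (3,3) — stop
  → r_4 = 0.6120
beam 5: φ=90°, α=195°
  cosα=-0.9659 sinα=-0.2588 | (4,3) | tMaxX 0.5487 tMaxY 2.1637 | tΔX 1.0353 tΔY 3.8637
    t=0.5487 [x] (3,3) — stop
  → r_5 = 0.5487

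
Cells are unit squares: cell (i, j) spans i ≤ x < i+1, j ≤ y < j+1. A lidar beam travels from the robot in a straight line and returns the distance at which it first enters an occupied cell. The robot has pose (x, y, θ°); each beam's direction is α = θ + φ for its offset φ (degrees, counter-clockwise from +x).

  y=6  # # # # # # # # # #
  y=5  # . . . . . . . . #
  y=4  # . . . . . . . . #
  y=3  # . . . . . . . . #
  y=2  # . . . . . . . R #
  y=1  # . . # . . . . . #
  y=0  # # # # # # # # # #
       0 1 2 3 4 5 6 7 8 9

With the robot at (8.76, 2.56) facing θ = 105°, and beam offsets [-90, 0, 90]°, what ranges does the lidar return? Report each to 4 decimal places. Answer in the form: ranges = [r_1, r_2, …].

beam 1: φ=-90°, α=15°
  d=(0.9659,0.2588)  start (8,2)  tX=0.2485 tY=1.7000  stride 1/|dx|=1.0353 1/|dy|=3.8637
    cross x-line → (9,2), t=0.2485 (wall)
  → r_1 = 0.2485
beam 2: φ=0°, α=105°
  d=(-0.2588,0.9659)  start (8,2)  tX=2.9364 tY=0.4555  stride 1/|dx|=3.8637 1/|dy|=1.0353
    cross y-line → (8,3), t=0.4555
    cross y-line → (8,4), t=1.4908
    cross y-line → (8,5), t=2.5261
    cross x-line → (7,5), t=2.9364
    cross y-line → (7,6), t=3.5614 (wall)
  → r_2 = 3.5614
beam 3: φ=90°, α=195°
  d=(-0.9659,-0.2588)  start (8,2)  tX=0.7868 tY=2.1637  stride 1/|dx|=1.0353 1/|dy|=3.8637
    cross x-line → (7,2), t=0.7868
    cross x-line → (6,2), t=1.8221
    cross y-line → (6,1), t=2.1637
    cross x-line → (5,1), t=2.8574
    cross x-line → (4,1), t=3.8926
    cross x-line → (3,1), t=4.9279 (wall)
  → r_3 = 4.9279

ranges = [0.2485, 3.5614, 4.9279]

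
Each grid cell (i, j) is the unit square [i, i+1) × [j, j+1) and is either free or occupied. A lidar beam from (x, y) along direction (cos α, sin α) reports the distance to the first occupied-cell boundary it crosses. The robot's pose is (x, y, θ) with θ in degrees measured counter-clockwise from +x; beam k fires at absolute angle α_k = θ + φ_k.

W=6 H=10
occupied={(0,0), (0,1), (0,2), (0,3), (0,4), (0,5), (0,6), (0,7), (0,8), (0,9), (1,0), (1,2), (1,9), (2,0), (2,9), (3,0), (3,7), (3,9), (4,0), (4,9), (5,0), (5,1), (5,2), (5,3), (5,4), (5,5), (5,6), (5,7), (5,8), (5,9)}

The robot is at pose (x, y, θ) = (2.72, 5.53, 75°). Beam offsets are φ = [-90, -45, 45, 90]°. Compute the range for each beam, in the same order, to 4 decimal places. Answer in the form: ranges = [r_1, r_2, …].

ranges = [2.3604, 2.6327, 3.4400, 1.7807]

beam 1: φ=-90°, α=345°
  direction (0.9659, -0.2588); cell (2,5); t to first gridline: x 0.2899, y 2.0478 (then +1.0353 / +3.8637)
    (3,5) via x @ 0.2899
    (4,5) via x @ 1.3252
    (4,4) via y @ 2.0478
    (5,4) via x @ 2.3604  # hit
  → r_1 = 2.3604
beam 2: φ=-45°, α=30°
  direction (0.8660, 0.5000); cell (2,5); t to first gridline: x 0.3233, y 0.9400 (then +1.1547 / +2.0000)
    (3,5) via x @ 0.3233
    (3,6) via y @ 0.9400
    (4,6) via x @ 1.4780
    (5,6) via x @ 2.6327  # hit
  → r_2 = 2.6327
beam 3: φ=45°, α=120°
  direction (-0.5000, 0.8660); cell (2,5); t to first gridline: x 1.4400, y 0.5427 (then +2.0000 / +1.1547)
    (2,6) via y @ 0.5427
    (1,6) via x @ 1.4400
    (1,7) via y @ 1.6974
    (1,8) via y @ 2.8521
    (0,8) via x @ 3.4400  # hit
  → r_3 = 3.4400
beam 4: φ=90°, α=165°
  direction (-0.9659, 0.2588); cell (2,5); t to first gridline: x 0.7454, y 1.8159 (then +1.0353 / +3.8637)
    (1,5) via x @ 0.7454
    (0,5) via x @ 1.7807  # hit
  → r_4 = 1.7807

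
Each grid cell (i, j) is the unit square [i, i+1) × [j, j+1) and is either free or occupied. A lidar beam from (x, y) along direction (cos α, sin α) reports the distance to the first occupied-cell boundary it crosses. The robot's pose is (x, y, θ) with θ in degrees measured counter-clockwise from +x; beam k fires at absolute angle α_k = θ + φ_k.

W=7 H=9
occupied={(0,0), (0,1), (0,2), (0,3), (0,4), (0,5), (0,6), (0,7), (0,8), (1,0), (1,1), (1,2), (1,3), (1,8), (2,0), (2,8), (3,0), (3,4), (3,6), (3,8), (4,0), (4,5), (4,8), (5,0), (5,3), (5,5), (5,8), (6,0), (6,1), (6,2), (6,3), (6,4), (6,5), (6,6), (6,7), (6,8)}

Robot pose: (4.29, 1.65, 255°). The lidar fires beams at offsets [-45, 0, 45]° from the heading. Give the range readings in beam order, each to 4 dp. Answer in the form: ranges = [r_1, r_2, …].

ranges = [1.3000, 0.6729, 0.7506]

beam 1: φ=-45°, α=210°
  direction (-0.8660, -0.5000); cell (4,1); t to first gridline: x 0.3349, y 1.3000 (then +1.1547 / +2.0000)
    (3,1) via x @ 0.3349
    (3,0) via y @ 1.3000  # hit
  → r_1 = 1.3000
beam 2: φ=0°, α=255°
  direction (-0.2588, -0.9659); cell (4,1); t to first gridline: x 1.1205, y 0.6729 (then +3.8637 / +1.0353)
    (4,0) via y @ 0.6729  # hit
  → r_2 = 0.6729
beam 3: φ=45°, α=300°
  direction (0.5000, -0.8660); cell (4,1); t to first gridline: x 1.4200, y 0.7506 (then +2.0000 / +1.1547)
    (4,0) via y @ 0.7506  # hit
  → r_3 = 0.7506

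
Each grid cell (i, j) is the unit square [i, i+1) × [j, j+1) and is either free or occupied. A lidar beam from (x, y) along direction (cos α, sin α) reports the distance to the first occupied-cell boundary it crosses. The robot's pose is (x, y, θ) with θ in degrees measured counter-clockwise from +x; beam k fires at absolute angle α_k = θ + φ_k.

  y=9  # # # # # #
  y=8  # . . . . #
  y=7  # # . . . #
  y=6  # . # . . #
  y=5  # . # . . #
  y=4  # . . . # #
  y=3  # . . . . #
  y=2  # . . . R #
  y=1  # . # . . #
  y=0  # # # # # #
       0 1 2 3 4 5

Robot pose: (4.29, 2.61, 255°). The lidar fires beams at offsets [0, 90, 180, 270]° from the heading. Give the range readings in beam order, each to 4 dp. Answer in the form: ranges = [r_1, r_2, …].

beam 1: φ=0°, α=255°
  dir = (cos 255°, sin 255°) = (-0.2588, -0.9659); from cell (4,2)
  next x-line at t=1.1205, next y-line at t=0.6315; Δt_x=3.8637, Δt_y=1.0353
    y: enter (4,1) at t=0.6315
    x: enter (3,1) at t=1.1205
    y: enter (3,0) at t=1.6668 ← occupied
  → r_1 = 1.6668
beam 2: φ=90°, α=345°
  dir = (cos 345°, sin 345°) = (0.9659, -0.2588); from cell (4,2)
  next x-line at t=0.7350, next y-line at t=2.3569; Δt_x=1.0353, Δt_y=3.8637
    x: enter (5,2) at t=0.7350 ← occupied
  → r_2 = 0.7350
beam 3: φ=180°, α=75°
  dir = (cos 75°, sin 75°) = (0.2588, 0.9659); from cell (4,2)
  next x-line at t=2.7432, next y-line at t=0.4038; Δt_x=3.8637, Δt_y=1.0353
    y: enter (4,3) at t=0.4038
    y: enter (4,4) at t=1.4390 ← occupied
  → r_3 = 1.4390
beam 4: φ=270°, α=165°
  dir = (cos 165°, sin 165°) = (-0.9659, 0.2588); from cell (4,2)
  next x-line at t=0.3002, next y-line at t=1.5068; Δt_x=1.0353, Δt_y=3.8637
    x: enter (3,2) at t=0.3002
    x: enter (2,2) at t=1.3355
    y: enter (2,3) at t=1.5068
    x: enter (1,3) at t=2.3708
    x: enter (0,3) at t=3.4061 ← occupied
  → r_4 = 3.4061

ranges = [1.6668, 0.7350, 1.4390, 3.4061]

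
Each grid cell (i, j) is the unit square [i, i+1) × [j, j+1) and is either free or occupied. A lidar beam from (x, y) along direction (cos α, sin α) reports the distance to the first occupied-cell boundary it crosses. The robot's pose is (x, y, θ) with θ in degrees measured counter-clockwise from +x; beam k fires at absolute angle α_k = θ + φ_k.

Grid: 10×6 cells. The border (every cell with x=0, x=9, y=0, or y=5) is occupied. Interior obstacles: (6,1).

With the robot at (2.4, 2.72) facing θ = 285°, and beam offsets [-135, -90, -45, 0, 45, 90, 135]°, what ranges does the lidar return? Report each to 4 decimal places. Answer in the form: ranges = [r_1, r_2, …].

ranges = [1.6166, 1.4494, 1.9861, 1.7807, 3.4400, 6.8328, 2.6327]

beam 1: φ=-135°, α=150°
  d=(-0.8660,0.5000)  start (2,2)  tX=0.4619 tY=0.5600  stride 1/|dx|=1.1547 1/|dy|=2.0000
    cross x-line → (1,2), t=0.4619
    cross y-line → (1,3), t=0.5600
    cross x-line → (0,3), t=1.6166 (wall)
  → r_1 = 1.6166
beam 2: φ=-90°, α=195°
  d=(-0.9659,-0.2588)  start (2,2)  tX=0.4141 tY=2.7819  stride 1/|dx|=1.0353 1/|dy|=3.8637
    cross x-line → (1,2), t=0.4141
    cross x-line → (0,2), t=1.4494 (wall)
  → r_2 = 1.4494
beam 3: φ=-45°, α=240°
  d=(-0.5000,-0.8660)  start (2,2)  tX=0.8000 tY=0.8314  stride 1/|dx|=2.0000 1/|dy|=1.1547
    cross x-line → (1,2), t=0.8000
    cross y-line → (1,1), t=0.8314
    cross y-line → (1,0), t=1.9861 (wall)
  → r_3 = 1.9861
beam 4: φ=0°, α=285°
  d=(0.2588,-0.9659)  start (2,2)  tX=2.3182 tY=0.7454  stride 1/|dx|=3.8637 1/|dy|=1.0353
    cross y-line → (2,1), t=0.7454
    cross y-line → (2,0), t=1.7807 (wall)
  → r_4 = 1.7807
beam 5: φ=45°, α=330°
  d=(0.8660,-0.5000)  start (2,2)  tX=0.6928 tY=1.4400  stride 1/|dx|=1.1547 1/|dy|=2.0000
    cross x-line → (3,2), t=0.6928
    cross y-line → (3,1), t=1.4400
    cross x-line → (4,1), t=1.8475
    cross x-line → (5,1), t=3.0022
    cross y-line → (5,0), t=3.4400 (wall)
  → r_5 = 3.4400
beam 6: φ=90°, α=15°
  d=(0.9659,0.2588)  start (2,2)  tX=0.6212 tY=1.0818  stride 1/|dx|=1.0353 1/|dy|=3.8637
    cross x-line → (3,2), t=0.6212
    cross y-line → (3,3), t=1.0818
    cross x-line → (4,3), t=1.6564
    cross x-line → (5,3), t=2.6917
    cross x-line → (6,3), t=3.7270
    cross x-line → (7,3), t=4.7623
    cross y-line → (7,4), t=4.9455
    cross x-line → (8,4), t=5.7975
    cross x-line → (9,4), t=6.8328 (wall)
  → r_6 = 6.8328
beam 7: φ=135°, α=60°
  d=(0.5000,0.8660)  start (2,2)  tX=1.2000 tY=0.3233  stride 1/|dx|=2.0000 1/|dy|=1.1547
    cross y-line → (2,3), t=0.3233
    cross x-line → (3,3), t=1.2000
    cross y-line → (3,4), t=1.4780
    cross y-line → (3,5), t=2.6327 (wall)
  → r_7 = 2.6327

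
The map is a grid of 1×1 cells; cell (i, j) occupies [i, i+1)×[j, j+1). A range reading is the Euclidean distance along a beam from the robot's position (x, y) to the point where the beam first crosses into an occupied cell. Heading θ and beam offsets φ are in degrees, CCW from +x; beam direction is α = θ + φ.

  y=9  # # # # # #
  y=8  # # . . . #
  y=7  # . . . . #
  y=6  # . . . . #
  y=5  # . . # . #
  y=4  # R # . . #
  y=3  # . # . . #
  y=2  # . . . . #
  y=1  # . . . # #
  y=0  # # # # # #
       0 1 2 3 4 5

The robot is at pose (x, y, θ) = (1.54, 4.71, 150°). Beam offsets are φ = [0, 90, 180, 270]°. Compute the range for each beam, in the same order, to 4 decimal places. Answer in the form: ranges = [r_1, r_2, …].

ranges = [0.6235, 1.0800, 0.5312, 4.9537]

beam 1: φ=0°, α=150°
  direction (-0.8660, 0.5000); cell (1,4); t to first gridline: x 0.6235, y 0.5800 (then +1.1547 / +2.0000)
    (1,5) via y @ 0.5800
    (0,5) via x @ 0.6235  # hit
  → r_1 = 0.6235
beam 2: φ=90°, α=240°
  direction (-0.5000, -0.8660); cell (1,4); t to first gridline: x 1.0800, y 0.8198 (then +2.0000 / +1.1547)
    (1,3) via y @ 0.8198
    (0,3) via x @ 1.0800  # hit
  → r_2 = 1.0800
beam 3: φ=180°, α=330°
  direction (0.8660, -0.5000); cell (1,4); t to first gridline: x 0.5312, y 1.4200 (then +1.1547 / +2.0000)
    (2,4) via x @ 0.5312  # hit
  → r_3 = 0.5312
beam 4: φ=270°, α=60°
  direction (0.5000, 0.8660); cell (1,4); t to first gridline: x 0.9200, y 0.3349 (then +2.0000 / +1.1547)
    (1,5) via y @ 0.3349
    (2,5) via x @ 0.9200
    (2,6) via y @ 1.4896
    (2,7) via y @ 2.6443
    (3,7) via x @ 2.9200
    (3,8) via y @ 3.7990
    (4,8) via x @ 4.9200
    (4,9) via y @ 4.9537  # hit
  → r_4 = 4.9537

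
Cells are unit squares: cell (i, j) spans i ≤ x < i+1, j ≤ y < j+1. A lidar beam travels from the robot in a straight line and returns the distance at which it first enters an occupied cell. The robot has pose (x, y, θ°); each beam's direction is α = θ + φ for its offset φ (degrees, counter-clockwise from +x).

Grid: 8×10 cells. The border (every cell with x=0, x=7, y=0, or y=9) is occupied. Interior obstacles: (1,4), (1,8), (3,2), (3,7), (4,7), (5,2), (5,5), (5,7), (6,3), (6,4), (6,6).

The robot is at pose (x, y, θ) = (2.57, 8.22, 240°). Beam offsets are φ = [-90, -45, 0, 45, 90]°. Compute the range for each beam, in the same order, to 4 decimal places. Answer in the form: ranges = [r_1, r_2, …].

ranges = [0.6582, 0.5901, 3.1400, 5.4041, 0.4965]

beam 1: φ=-90°, α=150°
  dir = (cos 150°, sin 150°) = (-0.8660, 0.5000); from cell (2,8)
  next x-line at t=0.6582, next y-line at t=1.5600; Δt_x=1.1547, Δt_y=2.0000
    x: enter (1,8) at t=0.6582 ← occupied
  → r_1 = 0.6582
beam 2: φ=-45°, α=195°
  dir = (cos 195°, sin 195°) = (-0.9659, -0.2588); from cell (2,8)
  next x-line at t=0.5901, next y-line at t=0.8500; Δt_x=1.0353, Δt_y=3.8637
    x: enter (1,8) at t=0.5901 ← occupied
  → r_2 = 0.5901
beam 3: φ=0°, α=240°
  dir = (cos 240°, sin 240°) = (-0.5000, -0.8660); from cell (2,8)
  next x-line at t=1.1400, next y-line at t=0.2540; Δt_x=2.0000, Δt_y=1.1547
    y: enter (2,7) at t=0.2540
    x: enter (1,7) at t=1.1400
    y: enter (1,6) at t=1.4087
    y: enter (1,5) at t=2.5634
    x: enter (0,5) at t=3.1400 ← occupied
  → r_3 = 3.1400
beam 4: φ=45°, α=285°
  dir = (cos 285°, sin 285°) = (0.2588, -0.9659); from cell (2,8)
  next x-line at t=1.6614, next y-line at t=0.2278; Δt_x=3.8637, Δt_y=1.0353
    y: enter (2,7) at t=0.2278
    y: enter (2,6) at t=1.2630
    x: enter (3,6) at t=1.6614
    y: enter (3,5) at t=2.2983
    y: enter (3,4) at t=3.3336
    y: enter (3,3) at t=4.3689
    y: enter (3,2) at t=5.4041 ← occupied
  → r_4 = 5.4041
beam 5: φ=90°, α=330°
  dir = (cos 330°, sin 330°) = (0.8660, -0.5000); from cell (2,8)
  next x-line at t=0.4965, next y-line at t=0.4400; Δt_x=1.1547, Δt_y=2.0000
    y: enter (2,7) at t=0.4400
    x: enter (3,7) at t=0.4965 ← occupied
  → r_5 = 0.4965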